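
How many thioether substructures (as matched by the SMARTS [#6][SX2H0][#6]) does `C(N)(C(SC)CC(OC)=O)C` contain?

1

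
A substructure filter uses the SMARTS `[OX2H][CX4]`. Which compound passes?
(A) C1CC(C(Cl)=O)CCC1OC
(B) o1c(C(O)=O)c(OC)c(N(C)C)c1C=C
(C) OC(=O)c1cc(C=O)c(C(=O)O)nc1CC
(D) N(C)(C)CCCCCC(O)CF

D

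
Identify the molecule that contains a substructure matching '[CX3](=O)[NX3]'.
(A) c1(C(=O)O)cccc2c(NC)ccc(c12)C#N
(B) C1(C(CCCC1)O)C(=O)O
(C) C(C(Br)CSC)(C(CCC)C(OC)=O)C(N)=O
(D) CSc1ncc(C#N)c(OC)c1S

[CX3](=O)[NX3] describes a carbonyl carbon bonded to a trivalent nitrogen (an amide).
(A) has a nitrile (-C#N) but the nitrile N is NX1 (triple-bonded), not NX3.
(B) has a carboxylic acid group (-C(=O)OH) but the carbonyl is bonded to O, not to an NX3 nitrogen.
(C) contains a primary amide (-C(=O)NH2), which satisfies every atom and bond constraint.
(D) has a nitrile (-C#N) but the nitrile N is NX1 (triple-bonded), not NX3.
So the answer is (C).

C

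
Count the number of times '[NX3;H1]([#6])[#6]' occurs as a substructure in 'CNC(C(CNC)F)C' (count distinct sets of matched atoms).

[NX3;H1]([#6])[#6] is the SMARTS for a secondary amine: a trivalent nitrogen with one H, bonded to two carbons.
The molecule carries 2 separate instances of an N-methylamino group (-NHCH3) meeting every constraint; each maps to a distinct set of atoms, giving 2 matches.

2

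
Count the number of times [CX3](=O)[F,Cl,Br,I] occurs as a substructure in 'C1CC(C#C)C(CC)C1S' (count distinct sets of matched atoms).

0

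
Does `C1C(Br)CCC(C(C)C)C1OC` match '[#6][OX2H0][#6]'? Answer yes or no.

The pattern [#6][OX2H0][#6] describes an aliphatic oxygen bridging two carbons with no H on the oxygen — an ether.
The molecule carries a methoxy ether (-OCH3), whose atoms satisfy every constraint of the query, so the pattern matches.

Yes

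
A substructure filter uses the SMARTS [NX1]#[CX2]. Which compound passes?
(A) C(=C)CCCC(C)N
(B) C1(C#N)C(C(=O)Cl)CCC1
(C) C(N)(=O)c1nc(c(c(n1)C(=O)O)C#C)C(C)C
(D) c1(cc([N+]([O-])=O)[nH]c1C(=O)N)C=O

[NX1]#[CX2] describes a nitrogen triple-bonded to a two-connected carbon (a nitrile).
(A) has a primary amino group (-NH2) but the nitrogen is NX3 (three connections), not NX1 triple-bonded.
(B) contains a nitrile (-C#N), which satisfies every atom and bond constraint.
(C) has a primary amide (-C(=O)NH2) but the nitrogen is NX3, not NX1.
(D) has a nitro group (-[N+](=O)[O-]) but there is no C#N triple bond.
So the answer is (B).

B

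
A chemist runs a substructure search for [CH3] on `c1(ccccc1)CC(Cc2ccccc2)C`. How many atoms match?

The query [CH3] means: aliphatic carbon with exactly three hydrogens.
Check the 16 heavy atoms by environment: 2× C (H2) → no; 1× C (H1) → no; 2× c (aromatic, H0) → no; 10× c (aromatic, H1) → no; 1× C (H3) → match.
That gives 1 matching atom.

1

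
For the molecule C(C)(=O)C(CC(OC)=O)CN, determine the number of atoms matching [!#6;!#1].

4

Check the 11 heavy atoms by environment: 7× C → no; 1× N → match; 3× O → match.
Summing the matching environments: 1 + 3 = 4 matching atoms.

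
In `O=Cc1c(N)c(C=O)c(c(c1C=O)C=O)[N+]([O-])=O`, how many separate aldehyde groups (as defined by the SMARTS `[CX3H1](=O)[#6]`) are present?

4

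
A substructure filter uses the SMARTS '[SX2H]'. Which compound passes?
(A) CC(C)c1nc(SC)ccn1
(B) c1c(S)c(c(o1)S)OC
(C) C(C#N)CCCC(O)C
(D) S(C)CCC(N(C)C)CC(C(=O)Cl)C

B

[SX2H] describes an aliphatic sulfur with two connections, one being H (a thiol).
(A) has a methylthio ether (-SCH3) but the sulfur has H0 (bonded to two carbons), not H1.
(B) contains a thiol (-SH), which satisfies every atom and bond constraint.
(C) has a hydroxyl group (-OH) but it is an -OH, not an -SH.
(D) has a methylthio ether (-SCH3) but the sulfur has H0 (bonded to two carbons), not H1.
So the answer is (B).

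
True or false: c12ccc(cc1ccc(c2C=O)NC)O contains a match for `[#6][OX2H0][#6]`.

The pattern [#6][OX2H0][#6] describes an aliphatic oxygen bridging two carbons with no H on the oxygen — an ether.
The closest candidate here is a hydroxyl group (-OH), but the oxygen has H1, not H0 bridging two carbons. No other fragment satisfies the full query, so there is no match.

False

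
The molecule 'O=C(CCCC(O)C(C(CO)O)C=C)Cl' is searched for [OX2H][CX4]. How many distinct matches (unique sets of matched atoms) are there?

3

[OX2H][CX4] is the SMARTS for an aliphatic alcohol: a hydroxyl oxygen bound to an sp3 (X4) carbon.
The molecule carries 3 separate instances of a hydroxyl group (-OH) meeting every constraint; each maps to a distinct set of atoms, giving 3 matches.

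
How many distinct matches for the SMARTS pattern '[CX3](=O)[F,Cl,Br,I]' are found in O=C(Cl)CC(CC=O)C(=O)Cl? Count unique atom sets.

[CX3](=O)[F,Cl,Br,I] is the SMARTS for an acyl halide: a carbonyl carbon bonded to a halogen.
The molecule carries 2 separate instances of an acyl chloride (-C(=O)Cl) meeting every constraint; each maps to a distinct set of atoms, giving 2 matches.

2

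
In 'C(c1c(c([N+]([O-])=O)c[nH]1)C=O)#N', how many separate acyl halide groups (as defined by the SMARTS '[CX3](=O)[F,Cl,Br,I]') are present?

0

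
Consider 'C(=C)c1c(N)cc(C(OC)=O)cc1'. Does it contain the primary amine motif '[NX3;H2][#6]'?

The pattern [NX3;H2][#6] describes a trivalent nitrogen with two H attached to carbon — a primary amine.
The molecule carries a primary amino group (-NH2), whose atoms satisfy every constraint of the query, so the pattern matches.

Yes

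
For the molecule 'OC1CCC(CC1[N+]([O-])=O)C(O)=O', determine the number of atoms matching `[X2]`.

2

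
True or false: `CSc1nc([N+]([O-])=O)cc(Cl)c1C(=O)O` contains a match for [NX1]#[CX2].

False

The pattern [NX1]#[CX2] describes a nitrogen triple-bonded to a two-connected carbon — a nitrile.
The closest candidate here is a nitro group (-[N+](=O)[O-]), but there is no C#N triple bond. No other fragment satisfies the full query, so there is no match.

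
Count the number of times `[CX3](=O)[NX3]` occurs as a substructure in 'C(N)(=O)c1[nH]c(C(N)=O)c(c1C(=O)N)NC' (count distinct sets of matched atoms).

3

[CX3](=O)[NX3] is the SMARTS for an amide: a carbonyl carbon bonded to a trivalent nitrogen.
The molecule carries 3 separate instances of a primary amide (-C(=O)NH2) meeting every constraint; each maps to a distinct set of atoms, giving 3 matches.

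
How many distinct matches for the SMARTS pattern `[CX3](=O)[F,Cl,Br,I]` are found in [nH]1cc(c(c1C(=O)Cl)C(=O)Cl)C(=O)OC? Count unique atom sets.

2

[CX3](=O)[F,Cl,Br,I] is the SMARTS for an acyl halide: a carbonyl carbon bonded to a halogen.
The molecule carries 2 separate instances of an acyl chloride (-C(=O)Cl) meeting every constraint; each maps to a distinct set of atoms, giving 2 matches.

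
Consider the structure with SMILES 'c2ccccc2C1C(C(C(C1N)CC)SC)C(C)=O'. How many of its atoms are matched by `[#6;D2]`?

6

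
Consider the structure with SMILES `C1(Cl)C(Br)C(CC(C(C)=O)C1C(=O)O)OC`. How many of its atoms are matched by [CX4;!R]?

2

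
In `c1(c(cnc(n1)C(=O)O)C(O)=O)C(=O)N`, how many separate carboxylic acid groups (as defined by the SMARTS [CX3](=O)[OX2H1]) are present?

2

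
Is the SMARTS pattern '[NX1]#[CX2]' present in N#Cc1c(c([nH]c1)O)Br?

Yes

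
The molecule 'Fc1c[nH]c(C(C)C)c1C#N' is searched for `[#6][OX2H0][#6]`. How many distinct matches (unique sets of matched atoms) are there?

[#6][OX2H0][#6] is the SMARTS for an ether: an aliphatic oxygen bridging two carbons with no H on the oxygen.
No fragment in the molecule satisfies every constraint, giving 0 matches.

0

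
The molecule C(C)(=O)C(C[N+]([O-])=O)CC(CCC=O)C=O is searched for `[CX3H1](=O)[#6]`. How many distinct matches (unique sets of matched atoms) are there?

2

[CX3H1](=O)[#6] is the SMARTS for an aldehyde: an sp2 carbon with one H, double-bonded to O and single-bonded to carbon.
The molecule carries 2 separate instances of an aldehyde (-CHO) meeting every constraint; each maps to a distinct set of atoms, giving 2 matches.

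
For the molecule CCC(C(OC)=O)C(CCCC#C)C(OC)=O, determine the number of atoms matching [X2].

The query [X2] means: any atom with exactly two total connections (bonds + H).
Check the 17 heavy atoms by environment: 9× C (X4) → no; 2× C (X3) → no; 2× O (X1) → no; 2× O (X2) → match; 2× C (X2) → match.
Summing the matching environments: 2 + 2 = 4 matching atoms.

4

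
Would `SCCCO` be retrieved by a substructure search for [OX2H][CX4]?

The pattern [OX2H][CX4] describes a hydroxyl oxygen bound to an sp3 (X4) carbon — an aliphatic alcohol.
The molecule carries a hydroxyl group (-OH), whose atoms satisfy every constraint of the query, so the pattern matches.

Yes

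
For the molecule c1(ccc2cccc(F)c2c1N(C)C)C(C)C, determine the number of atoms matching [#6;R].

10

Check the 17 heavy atoms by environment: 10× c (aromatic, in 6-ring) → match; 1× F (acyclic) → no; 1× N (acyclic) → no; 5× C (acyclic) → no.
That gives 10 matching atoms.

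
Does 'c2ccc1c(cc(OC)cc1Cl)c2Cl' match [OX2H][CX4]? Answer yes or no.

No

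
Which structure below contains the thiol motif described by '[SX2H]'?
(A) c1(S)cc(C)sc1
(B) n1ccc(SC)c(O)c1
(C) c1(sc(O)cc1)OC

[SX2H] describes an aliphatic sulfur with two connections, one being H (a thiol).
(A) contains a thiol (-SH), which satisfies every atom and bond constraint.
(B) has a hydroxyl group (-OH) but it is an -OH, not an -SH.
(C) has a hydroxyl group (-OH) but it is an -OH, not an -SH.
So the answer is (A).

A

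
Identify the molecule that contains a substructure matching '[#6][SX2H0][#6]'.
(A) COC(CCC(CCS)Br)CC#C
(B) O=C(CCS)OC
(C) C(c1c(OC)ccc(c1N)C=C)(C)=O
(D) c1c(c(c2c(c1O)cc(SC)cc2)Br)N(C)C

D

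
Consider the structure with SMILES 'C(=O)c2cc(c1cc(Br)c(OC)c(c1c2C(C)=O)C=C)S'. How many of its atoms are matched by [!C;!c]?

5

The query [!C;!c] means: neither aliphatic nor aromatic carbon — same as [!#6].
Check the 21 heavy atoms by environment: 10× c (aromatic) → no; 6× C → no; 3× O → match; 1× S → match; 1× Br → match.
Summing the matching environments: 3 + 1 + 1 = 5 matching atoms.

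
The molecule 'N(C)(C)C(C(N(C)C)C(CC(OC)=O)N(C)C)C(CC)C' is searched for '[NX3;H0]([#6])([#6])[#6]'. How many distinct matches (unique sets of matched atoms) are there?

3

[NX3;H0]([#6])([#6])[#6] is the SMARTS for a tertiary amine: a trivalent nitrogen with no H, bonded to three carbons.
The molecule carries 3 separate instances of a dimethylamino group (-N(CH3)2) meeting every constraint; each maps to a distinct set of atoms, giving 3 matches.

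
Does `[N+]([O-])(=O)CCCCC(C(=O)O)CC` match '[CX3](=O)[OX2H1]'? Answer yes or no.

The pattern [CX3](=O)[OX2H1] describes an sp2 carbon double-bonded to O and single-bonded to an -OH oxygen — a carboxylic acid.
The molecule carries a carboxylic acid group (-C(=O)OH), whose atoms satisfy every constraint of the query, so the pattern matches.

Yes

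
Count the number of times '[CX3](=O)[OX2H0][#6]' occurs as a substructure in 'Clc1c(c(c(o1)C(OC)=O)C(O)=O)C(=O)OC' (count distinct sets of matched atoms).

2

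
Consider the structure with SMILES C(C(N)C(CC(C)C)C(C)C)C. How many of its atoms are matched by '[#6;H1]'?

4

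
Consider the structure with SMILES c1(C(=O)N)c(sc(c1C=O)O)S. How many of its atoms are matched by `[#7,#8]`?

4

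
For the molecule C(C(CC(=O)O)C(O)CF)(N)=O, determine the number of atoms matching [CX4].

4

The query [CX4] means: C with X4: aliphatic carbon with exactly 4 total connections (bonds + H).
Check the 12 heavy atoms by environment: 4× C (X4) → match; 2× O (X2) → no; 2× C (X3) → no; 2× O (X1) → no; 1× N (X3) → no; 1× F (X1) → no.
That gives 4 matching atoms.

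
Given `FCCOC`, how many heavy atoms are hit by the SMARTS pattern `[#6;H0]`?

0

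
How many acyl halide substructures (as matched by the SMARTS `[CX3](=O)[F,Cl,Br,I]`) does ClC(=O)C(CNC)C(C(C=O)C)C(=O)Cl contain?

[CX3](=O)[F,Cl,Br,I] is the SMARTS for an acyl halide: a carbonyl carbon bonded to a halogen.
The molecule carries 2 separate instances of an acyl chloride (-C(=O)Cl) meeting every constraint; each maps to a distinct set of atoms, giving 2 matches.

2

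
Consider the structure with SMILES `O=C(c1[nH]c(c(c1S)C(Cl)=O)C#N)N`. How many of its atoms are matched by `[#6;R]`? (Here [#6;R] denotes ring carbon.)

Check the 14 heavy atoms by environment: 1× n (aromatic, in 5-ring) → no; 4× c (aromatic, in 5-ring) → match; 3× C (acyclic) → no; 2× N (acyclic) → no; 2× O (acyclic) → no; 1× Cl (acyclic) → no; 1× S (acyclic) → no.
That gives 4 matching atoms.

4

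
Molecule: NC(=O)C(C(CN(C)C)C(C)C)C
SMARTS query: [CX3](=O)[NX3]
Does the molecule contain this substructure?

Yes

The pattern [CX3](=O)[NX3] describes a carbonyl carbon bonded to a trivalent nitrogen — an amide.
The molecule carries a primary amide (-C(=O)NH2), whose atoms satisfy every constraint of the query, so the pattern matches.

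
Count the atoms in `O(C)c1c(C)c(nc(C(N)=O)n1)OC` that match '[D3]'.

5

The query [D3] means: atom with exactly three heavy-atom neighbours.
Check the 14 heavy atoms by environment: 2× n (aromatic, D2) → no; 4× c (aromatic, D3) → match; 2× O (D2) → no; 3× C (D1) → no; 1× C (D3) → match; 1× O (D1) → no; 1× N (D1) → no.
Summing the matching environments: 4 + 1 = 5 matching atoms.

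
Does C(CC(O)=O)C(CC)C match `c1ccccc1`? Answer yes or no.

No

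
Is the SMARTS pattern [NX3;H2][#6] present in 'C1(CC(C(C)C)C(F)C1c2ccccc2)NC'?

No

The pattern [NX3;H2][#6] describes a trivalent nitrogen with two H attached to carbon — a primary amine.
The closest candidate here is an N-methylamino group (-NHCH3), but the nitrogen bears two carbons and only one H (H1), not H2. No other fragment satisfies the full query, so there is no match.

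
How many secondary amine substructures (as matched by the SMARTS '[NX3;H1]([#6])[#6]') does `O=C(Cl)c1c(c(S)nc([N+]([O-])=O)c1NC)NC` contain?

2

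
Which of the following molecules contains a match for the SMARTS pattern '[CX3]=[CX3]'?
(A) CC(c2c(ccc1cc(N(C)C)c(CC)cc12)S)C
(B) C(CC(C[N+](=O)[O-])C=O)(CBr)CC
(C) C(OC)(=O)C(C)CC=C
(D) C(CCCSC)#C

C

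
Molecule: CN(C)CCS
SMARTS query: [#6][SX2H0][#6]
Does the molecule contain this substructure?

The pattern [#6][SX2H0][#6] describes an aliphatic sulfur bridging two carbons with no H on the sulfur — a thioether.
The closest candidate here is a thiol (-SH), but the sulfur has H1, not H0 bridging two carbons. No other fragment satisfies the full query, so there is no match.

No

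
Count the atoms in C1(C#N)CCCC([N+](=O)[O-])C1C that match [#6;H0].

1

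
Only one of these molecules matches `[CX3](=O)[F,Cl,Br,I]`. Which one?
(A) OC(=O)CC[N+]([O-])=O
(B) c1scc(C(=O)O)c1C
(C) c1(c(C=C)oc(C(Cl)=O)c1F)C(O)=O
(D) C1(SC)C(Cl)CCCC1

C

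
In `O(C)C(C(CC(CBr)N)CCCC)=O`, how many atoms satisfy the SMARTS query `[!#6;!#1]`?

4

The query [!#6;!#1] means: not carbon and not hydrogen — any heteroatom.
Check the 14 heavy atoms by environment: 10× C → no; 1× N → match; 2× O → match; 1× Br → match.
Summing the matching environments: 1 + 2 + 1 = 4 matching atoms.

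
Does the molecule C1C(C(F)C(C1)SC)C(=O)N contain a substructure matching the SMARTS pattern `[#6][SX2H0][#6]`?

Yes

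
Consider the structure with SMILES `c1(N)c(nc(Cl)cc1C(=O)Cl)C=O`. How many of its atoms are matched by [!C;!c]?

6

The query [!C;!c] means: neither aliphatic nor aromatic carbon — same as [!#6].
Check the 13 heavy atoms by environment: 1× n (aromatic) → match; 5× c (aromatic) → no; 2× C → no; 2× O → match; 2× Cl → match; 1× N → match.
Summing the matching environments: 1 + 2 + 2 + 1 = 6 matching atoms.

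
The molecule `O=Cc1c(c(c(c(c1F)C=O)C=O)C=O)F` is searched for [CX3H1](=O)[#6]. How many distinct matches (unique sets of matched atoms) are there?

4

[CX3H1](=O)[#6] is the SMARTS for an aldehyde: an sp2 carbon with one H, double-bonded to O and single-bonded to carbon.
The molecule carries 4 separate instances of an aldehyde (-CHO) meeting every constraint; each maps to a distinct set of atoms, giving 4 matches.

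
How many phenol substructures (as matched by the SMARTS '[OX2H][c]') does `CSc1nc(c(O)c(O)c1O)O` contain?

4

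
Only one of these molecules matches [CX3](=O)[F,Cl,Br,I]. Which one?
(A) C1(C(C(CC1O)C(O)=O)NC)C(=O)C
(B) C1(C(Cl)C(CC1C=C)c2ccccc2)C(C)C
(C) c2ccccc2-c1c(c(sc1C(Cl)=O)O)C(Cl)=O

C

[CX3](=O)[F,Cl,Br,I] describes a carbonyl carbon bonded to a halogen (an acyl halide).
(A) has a carboxylic acid group (-C(=O)OH) but the carbonyl is bonded to -OH, not to a halogen.
(B) has a chloro substituent but the Cl is not on a carbonyl carbon.
(C) contains an acyl chloride (-C(=O)Cl), which satisfies every atom and bond constraint.
So the answer is (C).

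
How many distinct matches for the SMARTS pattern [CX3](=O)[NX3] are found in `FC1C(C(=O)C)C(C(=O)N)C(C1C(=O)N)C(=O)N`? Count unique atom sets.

3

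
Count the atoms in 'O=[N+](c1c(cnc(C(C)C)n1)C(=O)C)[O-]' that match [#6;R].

4

The query [#6;R] means: carbon that is part of a ring.
Check the 15 heavy atoms by environment: 2× n (aromatic, in 6-ring) → no; 4× c (aromatic, in 6-ring) → match; 5× C (acyclic) → no; 1× N (charge +1, acyclic) → no; 1× O (charge -1, acyclic) → no; 2× O (acyclic) → no.
That gives 4 matching atoms.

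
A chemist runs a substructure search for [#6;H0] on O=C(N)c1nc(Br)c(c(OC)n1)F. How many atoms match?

5

The query [#6;H0] means: any carbon with no attached hydrogen.
Check the 13 heavy atoms by environment: 2× n (aromatic, H0) → no; 4× c (aromatic, H0) → match; 1× C (H0) → match; 2× O (H0) → no; 1× N (H2) → no; 1× F (H0) → no; 1× Br (H0) → no; 1× C (H3) → no.
Summing the matching environments: 4 + 1 = 5 matching atoms.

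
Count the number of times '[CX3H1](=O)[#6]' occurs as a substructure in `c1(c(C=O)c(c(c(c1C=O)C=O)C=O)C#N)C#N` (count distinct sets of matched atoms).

4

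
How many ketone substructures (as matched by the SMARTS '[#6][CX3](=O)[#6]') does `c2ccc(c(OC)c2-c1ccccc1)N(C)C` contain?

[#6][CX3](=O)[#6] is the SMARTS for a ketone: a carbonyl carbon (no H) flanked by two carbons.
No fragment in the molecule satisfies every constraint, giving 0 matches.

0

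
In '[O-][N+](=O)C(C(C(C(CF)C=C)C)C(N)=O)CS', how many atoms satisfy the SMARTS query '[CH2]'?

Check the 17 heavy atoms by environment: 3× C (H2) → match; 5× C (H1) → no; 1× S (H1) → no; 1× N (charge +1, H0) → no; 1× O (charge -1, H0) → no; 2× O (H0) → no; 1× C (H0) → no; 1× N (H2) → no; 1× C (H3) → no; 1× F (H0) → no.
That gives 3 matching atoms.

3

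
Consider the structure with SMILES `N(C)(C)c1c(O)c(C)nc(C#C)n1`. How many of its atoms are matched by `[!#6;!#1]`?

4

Check the 13 heavy atoms by environment: 2× n (aromatic) → match; 4× c (aromatic) → no; 5× C → no; 1× O → match; 1× N → match.
Summing the matching environments: 2 + 1 + 1 = 4 matching atoms.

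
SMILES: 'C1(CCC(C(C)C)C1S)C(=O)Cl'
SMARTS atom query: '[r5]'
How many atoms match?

The query [r5] means: r5 matches atoms in a five-membered ring.
Check the 12 heavy atoms by environment: 5× C (in 5-ring) → match; 4× C (acyclic) → no; 1× S (acyclic) → no; 1× O (acyclic) → no; 1× Cl (acyclic) → no.
That gives 5 matching atoms.

5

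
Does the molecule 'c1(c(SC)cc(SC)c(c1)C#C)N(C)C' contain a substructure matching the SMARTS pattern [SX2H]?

The pattern [SX2H] describes an aliphatic sulfur with two connections, one being H — a thiol.
The closest candidate here is a methylthio ether (-SCH3), but the sulfur has H0 (bonded to two carbons), not H1. No other fragment satisfies the full query, so there is no match.

No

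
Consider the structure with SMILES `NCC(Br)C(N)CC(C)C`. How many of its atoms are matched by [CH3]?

The query [CH3] means: aliphatic carbon with exactly three hydrogens.
Check the 10 heavy atoms by environment: 2× C (H2) → no; 3× C (H1) → no; 2× C (H3) → match; 2× N (H2) → no; 1× Br (H0) → no.
That gives 2 matching atoms.

2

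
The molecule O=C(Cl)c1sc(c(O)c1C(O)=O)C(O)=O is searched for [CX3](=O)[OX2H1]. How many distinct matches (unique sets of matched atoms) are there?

2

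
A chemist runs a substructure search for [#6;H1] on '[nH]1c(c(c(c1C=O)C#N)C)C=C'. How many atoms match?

2

The query [#6;H1] means: any carbon bearing exactly one hydrogen.
Check the 12 heavy atoms by environment: 1× n (aromatic, H1) → no; 4× c (aromatic, H0) → no; 1× C (H3) → no; 1× C (H0) → no; 1× N (H0) → no; 2× C (H1) → match; 1× C (H2) → no; 1× O (H0) → no.
That gives 2 matching atoms.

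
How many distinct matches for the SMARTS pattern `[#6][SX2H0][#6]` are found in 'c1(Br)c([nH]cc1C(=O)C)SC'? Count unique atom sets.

[#6][SX2H0][#6] is the SMARTS for a thioether: an aliphatic sulfur bridging two carbons with no H on the sulfur.
Exactly one fragment in the molecule meets all constraints, giving 1 match.

1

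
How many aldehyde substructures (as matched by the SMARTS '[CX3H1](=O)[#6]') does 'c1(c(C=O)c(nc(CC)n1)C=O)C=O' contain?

[CX3H1](=O)[#6] is the SMARTS for an aldehyde: an sp2 carbon with one H, double-bonded to O and single-bonded to carbon.
The molecule carries 3 separate instances of an aldehyde (-CHO) meeting every constraint; each maps to a distinct set of atoms, giving 3 matches.

3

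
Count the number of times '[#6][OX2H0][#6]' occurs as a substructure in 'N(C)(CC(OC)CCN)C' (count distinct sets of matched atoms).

[#6][OX2H0][#6] is the SMARTS for an ether: an aliphatic oxygen bridging two carbons with no H on the oxygen.
Exactly one fragment in the molecule meets all constraints, giving 1 match.

1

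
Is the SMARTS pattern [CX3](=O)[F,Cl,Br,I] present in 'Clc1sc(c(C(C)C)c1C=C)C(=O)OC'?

The pattern [CX3](=O)[F,Cl,Br,I] describes a carbonyl carbon bonded to a halogen — an acyl halide.
The closest candidate here is a methyl-ester group (-C(=O)OCH3), but the carbonyl is bonded to -O-C, not to a halogen. No other fragment satisfies the full query, so there is no match.

No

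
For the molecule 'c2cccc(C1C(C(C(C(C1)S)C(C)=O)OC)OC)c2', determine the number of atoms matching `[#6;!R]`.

4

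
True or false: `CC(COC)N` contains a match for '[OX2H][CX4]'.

False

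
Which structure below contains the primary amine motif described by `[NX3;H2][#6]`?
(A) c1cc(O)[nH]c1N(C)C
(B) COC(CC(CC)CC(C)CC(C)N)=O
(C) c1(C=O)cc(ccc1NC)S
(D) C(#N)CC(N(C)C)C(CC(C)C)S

[NX3;H2][#6] describes a trivalent nitrogen with two H attached to carbon (a primary amine).
(A) has a dimethylamino group (-N(CH3)2) but the nitrogen has H0, not H2.
(B) contains a primary amino group (-NH2), which satisfies every atom and bond constraint.
(C) has an N-methylamino group (-NHCH3) but the nitrogen bears two carbons and only one H (H1), not H2.
(D) has a nitrile (-C#N) but the nitrogen is NX1 (triple-bonded), not NX3 with two H.
So the answer is (B).

B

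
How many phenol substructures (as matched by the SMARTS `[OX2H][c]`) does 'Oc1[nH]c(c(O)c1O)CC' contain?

3

[OX2H][c] is the SMARTS for a phenol: a hydroxyl oxygen attached to an aromatic carbon.
The molecule carries 3 separate instances of a hydroxyl group (-OH) meeting every constraint; each maps to a distinct set of atoms, giving 3 matches.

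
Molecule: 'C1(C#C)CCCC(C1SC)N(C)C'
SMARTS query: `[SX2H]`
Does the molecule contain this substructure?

The pattern [SX2H] describes an aliphatic sulfur with two connections, one being H — a thiol.
The closest candidate here is a methylthio ether (-SCH3), but the sulfur has H0 (bonded to two carbons), not H1. No other fragment satisfies the full query, so there is no match.

No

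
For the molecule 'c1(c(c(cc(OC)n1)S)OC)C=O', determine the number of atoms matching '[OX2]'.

2

Check the 13 heavy atoms by environment: 1× n (aromatic, X2) → no; 5× c (aromatic, X3) → no; 2× O (X2) → match; 2× C (X4) → no; 1× S (X2) → no; 1× C (X3) → no; 1× O (X1) → no.
That gives 2 matching atoms.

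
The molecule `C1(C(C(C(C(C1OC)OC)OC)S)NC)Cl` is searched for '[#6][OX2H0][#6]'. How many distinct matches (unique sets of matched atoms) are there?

3

[#6][OX2H0][#6] is the SMARTS for an ether: an aliphatic oxygen bridging two carbons with no H on the oxygen.
The molecule carries 3 separate instances of a methoxy ether (-OCH3) meeting every constraint; each maps to a distinct set of atoms, giving 3 matches.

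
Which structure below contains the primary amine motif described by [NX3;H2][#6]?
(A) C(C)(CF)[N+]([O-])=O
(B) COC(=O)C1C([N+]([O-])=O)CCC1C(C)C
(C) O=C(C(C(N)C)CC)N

[NX3;H2][#6] describes a trivalent nitrogen with two H attached to carbon (a primary amine).
(A) has a nitro group (-[N+](=O)[O-]) but the nitrogen is [N+] with no H, not NX3H2.
(B) has a nitro group (-[N+](=O)[O-]) but the nitrogen is [N+] with no H, not NX3H2.
(C) contains a primary amino group (-NH2), which satisfies every atom and bond constraint.
So the answer is (C).

C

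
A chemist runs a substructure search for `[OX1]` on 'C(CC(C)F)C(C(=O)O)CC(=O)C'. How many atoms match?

Check the 13 heavy atoms by environment: 7× C (X4) → no; 2× C (X3) → no; 2× O (X1) → match; 1× F (X1) → no; 1× O (X2) → no.
That gives 2 matching atoms.

2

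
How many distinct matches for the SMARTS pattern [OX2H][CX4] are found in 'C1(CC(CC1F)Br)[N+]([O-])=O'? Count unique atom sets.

0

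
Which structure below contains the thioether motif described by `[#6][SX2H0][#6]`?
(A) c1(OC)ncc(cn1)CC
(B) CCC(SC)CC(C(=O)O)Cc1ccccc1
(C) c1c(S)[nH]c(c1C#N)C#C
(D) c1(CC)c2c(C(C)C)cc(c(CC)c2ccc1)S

[#6][SX2H0][#6] describes an aliphatic sulfur bridging two carbons with no H on the sulfur (a thioether).
(A) has a methoxy ether (-OCH3) but the bridging atom is O, not S.
(B) contains a methylthio ether (-SCH3), which satisfies every atom and bond constraint.
(C) has a thiol (-SH) but the sulfur has H1, not H0 bridging two carbons.
(D) has a thiol (-SH) but the sulfur has H1, not H0 bridging two carbons.
So the answer is (B).

B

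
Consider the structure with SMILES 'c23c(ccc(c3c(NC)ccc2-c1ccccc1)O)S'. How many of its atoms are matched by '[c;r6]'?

Check the 20 heavy atoms by environment: 16× c (aromatic, in 6-ring) → match; 1× N (acyclic) → no; 1× C (acyclic) → no; 1× S (acyclic) → no; 1× O (acyclic) → no.
That gives 16 matching atoms.

16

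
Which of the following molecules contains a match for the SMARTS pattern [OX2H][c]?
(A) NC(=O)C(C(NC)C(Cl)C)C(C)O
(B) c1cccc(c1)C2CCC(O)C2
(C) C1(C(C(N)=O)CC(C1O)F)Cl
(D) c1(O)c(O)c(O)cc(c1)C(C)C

D

[OX2H][c] describes a hydroxyl oxygen attached to an aromatic carbon (a phenol).
(A) has a hydroxyl group (-OH) but the -OH is on an aliphatic carbon, not an aromatic c.
(B) has a hydroxyl group (-OH) but the -OH is on an aliphatic carbon, not an aromatic c.
(C) has a hydroxyl group (-OH) but the -OH is on an aliphatic carbon, not an aromatic c.
(D) contains a hydroxyl group (-OH), which satisfies every atom and bond constraint.
So the answer is (D).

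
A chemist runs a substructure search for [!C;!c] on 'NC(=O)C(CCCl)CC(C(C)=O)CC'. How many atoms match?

4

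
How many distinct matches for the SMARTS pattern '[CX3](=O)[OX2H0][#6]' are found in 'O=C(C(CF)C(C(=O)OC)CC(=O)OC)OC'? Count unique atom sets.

3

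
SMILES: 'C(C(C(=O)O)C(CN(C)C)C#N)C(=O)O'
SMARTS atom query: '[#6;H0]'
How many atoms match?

The query [#6;H0] means: any carbon with no attached hydrogen.
Check the 15 heavy atoms by environment: 2× C (H2) → no; 2× C (H1) → no; 3× C (H0) → match; 2× N (H0) → no; 2× O (H0) → no; 2× O (H1) → no; 2× C (H3) → no.
That gives 3 matching atoms.

3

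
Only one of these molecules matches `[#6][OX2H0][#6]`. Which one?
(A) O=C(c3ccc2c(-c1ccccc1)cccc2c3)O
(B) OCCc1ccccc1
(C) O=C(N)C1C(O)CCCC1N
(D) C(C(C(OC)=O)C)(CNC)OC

D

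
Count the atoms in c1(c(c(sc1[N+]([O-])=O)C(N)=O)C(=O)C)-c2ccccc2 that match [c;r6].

The query [c;r6] means: aromatic carbon that belongs to a six-membered ring.
Check the 20 heavy atoms by environment: 1× s (aromatic, in 5-ring) → no; 4× c (aromatic, in 5-ring) → no; 1× N (charge +1, acyclic) → no; 1× O (charge -1, acyclic) → no; 3× O (acyclic) → no; 6× c (aromatic, in 6-ring) → match; 3× C (acyclic) → no; 1× N (acyclic) → no.
That gives 6 matching atoms.

6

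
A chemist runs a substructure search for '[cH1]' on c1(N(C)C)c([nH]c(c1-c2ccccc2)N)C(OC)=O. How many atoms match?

The query [cH1] means: aromatic carbon bearing exactly one hydrogen.
Check the 19 heavy atoms by environment: 1× n (aromatic, H1) → no; 5× c (aromatic, H0) → no; 1× C (H0) → no; 2× O (H0) → no; 3× C (H3) → no; 5× c (aromatic, H1) → match; 1× N (H2) → no; 1× N (H0) → no.
That gives 5 matching atoms.

5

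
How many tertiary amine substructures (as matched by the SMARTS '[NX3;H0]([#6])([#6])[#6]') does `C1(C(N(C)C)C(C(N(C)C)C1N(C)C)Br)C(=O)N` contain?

[NX3;H0]([#6])([#6])[#6] is the SMARTS for a tertiary amine: a trivalent nitrogen with no H, bonded to three carbons.
The molecule carries 3 separate instances of a dimethylamino group (-N(CH3)2) meeting every constraint; each maps to a distinct set of atoms, giving 3 matches.

3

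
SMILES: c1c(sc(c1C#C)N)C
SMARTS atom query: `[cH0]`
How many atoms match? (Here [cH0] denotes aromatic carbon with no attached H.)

3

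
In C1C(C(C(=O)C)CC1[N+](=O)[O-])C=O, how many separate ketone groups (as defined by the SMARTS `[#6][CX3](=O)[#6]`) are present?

[#6][CX3](=O)[#6] is the SMARTS for a ketone: a carbonyl carbon (no H) flanked by two carbons.
Exactly one fragment in the molecule meets all constraints, giving 1 match.

1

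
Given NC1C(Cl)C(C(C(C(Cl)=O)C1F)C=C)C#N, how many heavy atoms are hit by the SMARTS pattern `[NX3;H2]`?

The query [NX3;H2] means: aliphatic N with 3 total connections, two of them H — an -NH2 nitrogen (amine or amide).
Check the 16 heavy atoms by environment: 6× C (H1, X4) → no; 1× C (H0, X3) → no; 1× O (H0, X1) → no; 2× Cl (H0, X1) → no; 1× C (H0, X2) → no; 1× N (H0, X1) → no; 1× C (H1, X3) → no; 1× C (H2, X3) → no; 1× F (H0, X1) → no; 1× N (H2, X3) → match.
That gives 1 matching atom.

1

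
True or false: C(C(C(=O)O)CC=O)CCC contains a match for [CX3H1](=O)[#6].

True

The pattern [CX3H1](=O)[#6] describes an sp2 carbon with one H, double-bonded to O and single-bonded to carbon — an aldehyde.
The molecule carries an aldehyde (-CHO), whose atoms satisfy every constraint of the query, so the pattern matches.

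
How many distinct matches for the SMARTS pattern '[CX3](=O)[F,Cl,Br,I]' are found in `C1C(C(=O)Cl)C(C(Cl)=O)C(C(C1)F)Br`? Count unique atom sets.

2

[CX3](=O)[F,Cl,Br,I] is the SMARTS for an acyl halide: a carbonyl carbon bonded to a halogen.
The molecule carries 2 separate instances of an acyl chloride (-C(=O)Cl) meeting every constraint; each maps to a distinct set of atoms, giving 2 matches.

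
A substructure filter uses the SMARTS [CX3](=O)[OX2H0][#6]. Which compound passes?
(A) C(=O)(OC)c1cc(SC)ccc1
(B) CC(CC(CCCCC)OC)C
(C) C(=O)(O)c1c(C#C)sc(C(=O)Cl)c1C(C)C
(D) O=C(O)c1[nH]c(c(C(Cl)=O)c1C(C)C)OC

[CX3](=O)[OX2H0][#6] describes a carbonyl carbon bonded to an oxygen that is itself bonded to carbon (no H on that O) (an ester).
(A) contains a methyl-ester group (-C(=O)OCH3), which satisfies every atom and bond constraint.
(B) has a methoxy ether (-OCH3) but the ether oxygen is not adjacent to a C=O carbon.
(C) has a carboxylic acid group (-C(=O)OH) but the singly-bonded O carries H (OX2H1, not H0).
(D) has a methoxy ether (-OCH3) but the ether oxygen is not adjacent to a C=O carbon.
So the answer is (A).

A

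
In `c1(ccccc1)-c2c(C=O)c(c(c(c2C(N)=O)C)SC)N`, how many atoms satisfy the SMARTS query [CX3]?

The query [CX3] means: C with X3: aliphatic carbon with exactly 3 total connections.
Check the 21 heavy atoms by environment: 12× c (aromatic, X3) → no; 1× S (X2) → no; 2× C (X4) → no; 2× C (X3) → match; 2× O (X1) → no; 2× N (X3) → no.
That gives 2 matching atoms.

2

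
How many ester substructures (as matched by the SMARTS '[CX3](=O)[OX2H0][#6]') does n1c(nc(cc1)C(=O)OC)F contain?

1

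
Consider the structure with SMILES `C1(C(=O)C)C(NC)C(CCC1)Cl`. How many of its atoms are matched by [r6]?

6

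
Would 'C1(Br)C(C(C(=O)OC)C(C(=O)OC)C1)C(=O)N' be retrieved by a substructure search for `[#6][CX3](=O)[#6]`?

No

The pattern [#6][CX3](=O)[#6] describes a carbonyl carbon (no H) flanked by two carbons — a ketone.
The closest candidate here is a methyl-ester group (-C(=O)OCH3), but one neighbour of the carbonyl carbon is O, not C. No other fragment satisfies the full query, so there is no match.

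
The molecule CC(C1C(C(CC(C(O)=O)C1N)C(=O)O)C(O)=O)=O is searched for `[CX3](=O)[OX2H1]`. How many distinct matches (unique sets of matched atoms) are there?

3

[CX3](=O)[OX2H1] is the SMARTS for a carboxylic acid: an sp2 carbon double-bonded to O and single-bonded to an -OH oxygen.
The molecule carries 3 separate instances of a carboxylic acid group (-C(=O)OH) meeting every constraint; each maps to a distinct set of atoms, giving 3 matches.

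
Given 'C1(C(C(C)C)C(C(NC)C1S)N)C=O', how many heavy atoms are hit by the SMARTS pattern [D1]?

Check the 14 heavy atoms by environment: 6× C (D3) → no; 1× N (D2) → no; 3× C (D1) → match; 1× S (D1) → match; 1× N (D1) → match; 1× C (D2) → no; 1× O (D1) → match.
Summing the matching environments: 3 + 1 + 1 + 1 = 6 matching atoms.

6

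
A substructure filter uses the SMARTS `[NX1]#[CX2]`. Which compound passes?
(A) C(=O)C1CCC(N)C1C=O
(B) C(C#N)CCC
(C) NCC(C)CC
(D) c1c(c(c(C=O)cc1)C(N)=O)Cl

B

[NX1]#[CX2] describes a nitrogen triple-bonded to a two-connected carbon (a nitrile).
(A) has a primary amino group (-NH2) but the nitrogen is NX3 (three connections), not NX1 triple-bonded.
(B) contains a nitrile (-C#N), which satisfies every atom and bond constraint.
(C) has a primary amino group (-NH2) but the nitrogen is NX3 (three connections), not NX1 triple-bonded.
(D) has a primary amide (-C(=O)NH2) but the nitrogen is NX3, not NX1.
So the answer is (B).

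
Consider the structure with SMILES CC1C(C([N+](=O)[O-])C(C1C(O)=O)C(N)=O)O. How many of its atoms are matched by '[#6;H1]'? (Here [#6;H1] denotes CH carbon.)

Check the 16 heavy atoms by environment: 5× C (H1) → match; 1× C (H3) → no; 2× C (H0) → no; 3× O (H0) → no; 2× O (H1) → no; 1× N (charge +1, H0) → no; 1× O (charge -1, H0) → no; 1× N (H2) → no.
That gives 5 matching atoms.

5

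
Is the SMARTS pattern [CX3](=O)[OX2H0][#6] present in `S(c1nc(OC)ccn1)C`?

The pattern [CX3](=O)[OX2H0][#6] describes a carbonyl carbon bonded to an oxygen that is itself bonded to carbon (no H on that O) — an ester.
The closest candidate here is a methoxy ether (-OCH3), but the ether oxygen is not adjacent to a C=O carbon. No other fragment satisfies the full query, so there is no match.

No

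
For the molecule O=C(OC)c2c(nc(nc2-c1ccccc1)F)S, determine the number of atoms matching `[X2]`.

The query [X2] means: any atom with exactly two total connections (bonds + H).
Check the 18 heavy atoms by environment: 2× n (aromatic, X2) → match; 10× c (aromatic, X3) → no; 1× S (X2) → match; 1× F (X1) → no; 1× C (X3) → no; 1× O (X1) → no; 1× O (X2) → match; 1× C (X4) → no.
Summing the matching environments: 2 + 1 + 1 = 4 matching atoms.

4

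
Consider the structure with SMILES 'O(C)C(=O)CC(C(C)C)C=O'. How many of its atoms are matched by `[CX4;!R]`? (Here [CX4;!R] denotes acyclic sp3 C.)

Check the 11 heavy atoms by environment: 6× C (X4, acyclic) → match; 2× C (X3, acyclic) → no; 2× O (X1, acyclic) → no; 1× O (X2, acyclic) → no.
That gives 6 matching atoms.

6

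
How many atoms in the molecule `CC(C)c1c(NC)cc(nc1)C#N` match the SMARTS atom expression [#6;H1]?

The query [#6;H1] means: any carbon bearing exactly one hydrogen.
Check the 13 heavy atoms by environment: 1× n (aromatic, H0) → no; 2× c (aromatic, H1) → match; 3× c (aromatic, H0) → no; 1× N (H1) → no; 3× C (H3) → no; 1× C (H0) → no; 1× N (H0) → no; 1× C (H1) → match.
Summing the matching environments: 2 + 1 = 3 matching atoms.

3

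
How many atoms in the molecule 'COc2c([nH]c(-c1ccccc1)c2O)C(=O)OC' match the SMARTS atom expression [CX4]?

2

The query [CX4] means: C with X4: aliphatic carbon with exactly 4 total connections (bonds + H).
Check the 18 heavy atoms by environment: 1× n (aromatic, X3) → no; 10× c (aromatic, X3) → no; 3× O (X2) → no; 2× C (X4) → match; 1× C (X3) → no; 1× O (X1) → no.
That gives 2 matching atoms.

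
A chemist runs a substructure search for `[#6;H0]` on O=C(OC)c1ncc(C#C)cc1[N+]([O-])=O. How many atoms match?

5

The query [#6;H0] means: any carbon with no attached hydrogen.
Check the 15 heavy atoms by environment: 1× n (aromatic, H0) → no; 2× c (aromatic, H1) → no; 3× c (aromatic, H0) → match; 1× N (charge +1, H0) → no; 1× O (charge -1, H0) → no; 3× O (H0) → no; 2× C (H0) → match; 1× C (H1) → no; 1× C (H3) → no.
Summing the matching environments: 3 + 2 = 5 matching atoms.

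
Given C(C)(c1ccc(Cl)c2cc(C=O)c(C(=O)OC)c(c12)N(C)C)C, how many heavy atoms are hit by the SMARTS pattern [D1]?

8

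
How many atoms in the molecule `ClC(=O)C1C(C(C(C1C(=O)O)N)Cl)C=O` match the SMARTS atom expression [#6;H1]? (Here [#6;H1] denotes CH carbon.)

6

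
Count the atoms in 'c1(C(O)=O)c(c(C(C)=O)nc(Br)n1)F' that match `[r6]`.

The query [r6] means: r6 matches atoms in a six-membered ring.
Check the 14 heavy atoms by environment: 2× n (aromatic, in 6-ring) → match; 4× c (aromatic, in 6-ring) → match; 3× C (acyclic) → no; 3× O (acyclic) → no; 1× F (acyclic) → no; 1× Br (acyclic) → no.
Summing the matching environments: 2 + 4 = 6 matching atoms.

6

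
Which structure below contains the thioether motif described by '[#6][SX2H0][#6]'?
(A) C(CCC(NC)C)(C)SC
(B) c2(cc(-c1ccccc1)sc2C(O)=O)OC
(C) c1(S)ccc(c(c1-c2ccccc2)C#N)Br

A

[#6][SX2H0][#6] describes an aliphatic sulfur bridging two carbons with no H on the sulfur (a thioether).
(A) contains a methylthio ether (-SCH3), which satisfies every atom and bond constraint.
(B) has a methoxy ether (-OCH3) but the bridging atom is O, not S.
(C) has a thiol (-SH) but the sulfur has H1, not H0 bridging two carbons.
So the answer is (A).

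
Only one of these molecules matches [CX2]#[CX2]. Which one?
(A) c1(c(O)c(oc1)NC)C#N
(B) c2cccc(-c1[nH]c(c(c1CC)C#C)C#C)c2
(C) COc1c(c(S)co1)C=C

B

[CX2]#[CX2] describes a carbon-carbon triple bond (an alkyne).
(A) has a nitrile (-C#N) but the triple bond is C#N, not C#C.
(B) contains an ethynyl group (-C#CH), which satisfies every atom and bond constraint.
(C) has a vinyl group (-CH=CH2) but the C=C is a double bond; both carbons are CX3, not CX2.
So the answer is (B).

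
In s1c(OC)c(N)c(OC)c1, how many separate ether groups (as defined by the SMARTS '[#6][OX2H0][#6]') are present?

2

[#6][OX2H0][#6] is the SMARTS for an ether: an aliphatic oxygen bridging two carbons with no H on the oxygen.
The molecule carries 2 separate instances of a methoxy ether (-OCH3) meeting every constraint; each maps to a distinct set of atoms, giving 2 matches.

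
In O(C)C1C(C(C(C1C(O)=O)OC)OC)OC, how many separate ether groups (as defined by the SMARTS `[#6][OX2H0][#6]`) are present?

4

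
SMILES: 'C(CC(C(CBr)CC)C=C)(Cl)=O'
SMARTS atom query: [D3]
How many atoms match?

The query [D3] means: atom with exactly three heavy-atom neighbours.
Check the 12 heavy atoms by environment: 4× C (D2) → no; 3× C (D3) → match; 1× Br (D1) → no; 2× C (D1) → no; 1× O (D1) → no; 1× Cl (D1) → no.
That gives 3 matching atoms.

3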